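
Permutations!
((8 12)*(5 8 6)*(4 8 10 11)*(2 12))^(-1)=(2 8 4 11 10 5 6 12)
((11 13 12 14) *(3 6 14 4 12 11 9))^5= (3 6 14 9)(4 12)(11 13)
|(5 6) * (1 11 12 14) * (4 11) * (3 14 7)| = 14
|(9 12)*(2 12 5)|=4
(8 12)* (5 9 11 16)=[0, 1, 2, 3, 4, 9, 6, 7, 12, 11, 10, 16, 8, 13, 14, 15, 5]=(5 9 11 16)(8 12)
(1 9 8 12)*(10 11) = (1 9 8 12)(10 11) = [0, 9, 2, 3, 4, 5, 6, 7, 12, 8, 11, 10, 1]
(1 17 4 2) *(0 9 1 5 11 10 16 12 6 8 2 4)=(0 9 1 17)(2 5 11 10 16 12 6 8)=[9, 17, 5, 3, 4, 11, 8, 7, 2, 1, 16, 10, 6, 13, 14, 15, 12, 0]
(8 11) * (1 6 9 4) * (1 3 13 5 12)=(1 6 9 4 3 13 5 12)(8 11)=[0, 6, 2, 13, 3, 12, 9, 7, 11, 4, 10, 8, 1, 5]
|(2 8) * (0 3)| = |(0 3)(2 8)| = 2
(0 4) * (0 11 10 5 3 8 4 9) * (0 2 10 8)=[9, 1, 10, 0, 11, 3, 6, 7, 4, 2, 5, 8]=(0 9 2 10 5 3)(4 11 8)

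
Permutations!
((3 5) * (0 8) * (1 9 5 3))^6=((0 8)(1 9 5))^6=(9)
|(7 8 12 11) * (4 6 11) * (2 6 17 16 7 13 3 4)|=11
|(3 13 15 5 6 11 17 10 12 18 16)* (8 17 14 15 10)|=|(3 13 10 12 18 16)(5 6 11 14 15)(8 17)|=30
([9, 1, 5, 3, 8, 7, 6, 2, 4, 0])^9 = (0 9)(4 8)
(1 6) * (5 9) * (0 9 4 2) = (0 9 5 4 2)(1 6) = [9, 6, 0, 3, 2, 4, 1, 7, 8, 5]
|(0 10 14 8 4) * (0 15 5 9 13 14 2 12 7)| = |(0 10 2 12 7)(4 15 5 9 13 14 8)| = 35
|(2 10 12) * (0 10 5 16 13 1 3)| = 9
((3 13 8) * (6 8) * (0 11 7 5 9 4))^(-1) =(0 4 9 5 7 11)(3 8 6 13) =((0 11 7 5 9 4)(3 13 6 8))^(-1)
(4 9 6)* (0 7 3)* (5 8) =(0 7 3)(4 9 6)(5 8) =[7, 1, 2, 0, 9, 8, 4, 3, 5, 6]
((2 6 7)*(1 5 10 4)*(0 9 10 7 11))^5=((0 9 10 4 1 5 7 2 6 11))^5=(0 5)(1 11)(2 10)(4 6)(7 9)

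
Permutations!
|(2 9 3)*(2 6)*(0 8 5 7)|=|(0 8 5 7)(2 9 3 6)|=4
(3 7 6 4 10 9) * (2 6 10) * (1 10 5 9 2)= (1 10 2 6 4)(3 7 5 9)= [0, 10, 6, 7, 1, 9, 4, 5, 8, 3, 2]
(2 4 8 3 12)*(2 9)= (2 4 8 3 12 9)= [0, 1, 4, 12, 8, 5, 6, 7, 3, 2, 10, 11, 9]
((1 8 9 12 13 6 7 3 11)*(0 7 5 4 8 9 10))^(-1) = (0 10 8 4 5 6 13 12 9 1 11 3 7)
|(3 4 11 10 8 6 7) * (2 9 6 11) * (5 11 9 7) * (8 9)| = 20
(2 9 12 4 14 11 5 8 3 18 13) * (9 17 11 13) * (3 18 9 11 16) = [0, 1, 17, 9, 14, 8, 6, 7, 18, 12, 10, 5, 4, 2, 13, 15, 3, 16, 11] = (2 17 16 3 9 12 4 14 13)(5 8 18 11)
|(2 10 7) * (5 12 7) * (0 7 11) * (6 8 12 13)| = |(0 7 2 10 5 13 6 8 12 11)| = 10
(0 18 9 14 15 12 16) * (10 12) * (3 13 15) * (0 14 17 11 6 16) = [18, 1, 2, 13, 4, 5, 16, 7, 8, 17, 12, 6, 0, 15, 3, 10, 14, 11, 9] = (0 18 9 17 11 6 16 14 3 13 15 10 12)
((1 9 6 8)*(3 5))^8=(9)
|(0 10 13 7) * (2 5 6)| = 12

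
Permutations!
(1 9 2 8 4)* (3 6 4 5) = (1 9 2 8 5 3 6 4) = [0, 9, 8, 6, 1, 3, 4, 7, 5, 2]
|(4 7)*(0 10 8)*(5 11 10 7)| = |(0 7 4 5 11 10 8)| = 7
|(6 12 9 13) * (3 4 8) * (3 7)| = |(3 4 8 7)(6 12 9 13)| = 4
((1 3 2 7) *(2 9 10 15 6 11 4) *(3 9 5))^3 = (1 15 4)(2 9 6)(3 5)(7 10 11)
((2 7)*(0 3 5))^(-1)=(0 5 3)(2 7)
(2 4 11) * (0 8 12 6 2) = (0 8 12 6 2 4 11) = [8, 1, 4, 3, 11, 5, 2, 7, 12, 9, 10, 0, 6]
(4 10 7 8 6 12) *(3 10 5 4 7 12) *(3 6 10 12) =(3 12 7 8 10)(4 5) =[0, 1, 2, 12, 5, 4, 6, 8, 10, 9, 3, 11, 7]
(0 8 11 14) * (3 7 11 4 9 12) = (0 8 4 9 12 3 7 11 14) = [8, 1, 2, 7, 9, 5, 6, 11, 4, 12, 10, 14, 3, 13, 0]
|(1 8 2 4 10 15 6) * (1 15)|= |(1 8 2 4 10)(6 15)|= 10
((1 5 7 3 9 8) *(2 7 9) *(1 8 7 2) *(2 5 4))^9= ((1 4 2 5 9 7 3))^9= (1 2 9 3 4 5 7)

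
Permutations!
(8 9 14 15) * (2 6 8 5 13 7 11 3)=(2 6 8 9 14 15 5 13 7 11 3)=[0, 1, 6, 2, 4, 13, 8, 11, 9, 14, 10, 3, 12, 7, 15, 5]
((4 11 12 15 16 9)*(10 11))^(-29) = (4 9 16 15 12 11 10)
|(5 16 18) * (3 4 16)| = |(3 4 16 18 5)| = 5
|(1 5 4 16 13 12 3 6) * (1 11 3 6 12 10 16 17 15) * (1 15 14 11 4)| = 42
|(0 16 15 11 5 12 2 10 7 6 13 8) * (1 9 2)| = |(0 16 15 11 5 12 1 9 2 10 7 6 13 8)| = 14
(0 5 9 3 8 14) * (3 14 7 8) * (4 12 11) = (0 5 9 14)(4 12 11)(7 8) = [5, 1, 2, 3, 12, 9, 6, 8, 7, 14, 10, 4, 11, 13, 0]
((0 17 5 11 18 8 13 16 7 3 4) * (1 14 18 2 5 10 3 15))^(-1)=(0 4 3 10 17)(1 15 7 16 13 8 18 14)(2 11 5)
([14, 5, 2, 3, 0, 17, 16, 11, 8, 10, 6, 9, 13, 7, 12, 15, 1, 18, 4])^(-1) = (0 4 18 17 5 1 16 6 10 9 11 7 13 12 14)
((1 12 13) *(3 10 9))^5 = (1 13 12)(3 9 10)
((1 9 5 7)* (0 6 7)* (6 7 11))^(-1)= ((0 7 1 9 5)(6 11))^(-1)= (0 5 9 1 7)(6 11)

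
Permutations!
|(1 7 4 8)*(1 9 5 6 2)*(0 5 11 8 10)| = |(0 5 6 2 1 7 4 10)(8 9 11)| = 24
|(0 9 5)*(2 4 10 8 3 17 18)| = |(0 9 5)(2 4 10 8 3 17 18)| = 21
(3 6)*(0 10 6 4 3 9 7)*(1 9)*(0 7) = (0 10 6 1 9)(3 4) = [10, 9, 2, 4, 3, 5, 1, 7, 8, 0, 6]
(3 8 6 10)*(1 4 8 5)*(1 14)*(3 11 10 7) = (1 4 8 6 7 3 5 14)(10 11) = [0, 4, 2, 5, 8, 14, 7, 3, 6, 9, 11, 10, 12, 13, 1]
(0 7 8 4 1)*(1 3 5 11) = [7, 0, 2, 5, 3, 11, 6, 8, 4, 9, 10, 1] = (0 7 8 4 3 5 11 1)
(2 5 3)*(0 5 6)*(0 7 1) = (0 5 3 2 6 7 1) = [5, 0, 6, 2, 4, 3, 7, 1]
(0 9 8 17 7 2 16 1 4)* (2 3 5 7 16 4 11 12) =(0 9 8 17 16 1 11 12 2 4)(3 5 7) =[9, 11, 4, 5, 0, 7, 6, 3, 17, 8, 10, 12, 2, 13, 14, 15, 1, 16]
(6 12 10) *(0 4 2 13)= (0 4 2 13)(6 12 10)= [4, 1, 13, 3, 2, 5, 12, 7, 8, 9, 6, 11, 10, 0]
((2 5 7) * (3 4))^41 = ((2 5 7)(3 4))^41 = (2 7 5)(3 4)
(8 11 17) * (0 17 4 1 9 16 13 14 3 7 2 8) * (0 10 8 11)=(0 17 10 8)(1 9 16 13 14 3 7 2 11 4)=[17, 9, 11, 7, 1, 5, 6, 2, 0, 16, 8, 4, 12, 14, 3, 15, 13, 10]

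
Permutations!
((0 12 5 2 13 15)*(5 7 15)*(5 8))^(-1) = (0 15 7 12)(2 5 8 13)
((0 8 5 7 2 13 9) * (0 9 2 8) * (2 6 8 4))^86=((2 13 6 8 5 7 4))^86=(2 6 5 4 13 8 7)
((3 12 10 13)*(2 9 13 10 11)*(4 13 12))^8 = (3 13 4) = ((2 9 12 11)(3 4 13))^8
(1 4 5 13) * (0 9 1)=(0 9 1 4 5 13)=[9, 4, 2, 3, 5, 13, 6, 7, 8, 1, 10, 11, 12, 0]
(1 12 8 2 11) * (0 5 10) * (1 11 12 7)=(0 5 10)(1 7)(2 12 8)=[5, 7, 12, 3, 4, 10, 6, 1, 2, 9, 0, 11, 8]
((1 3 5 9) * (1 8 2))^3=(1 9)(2 5)(3 8)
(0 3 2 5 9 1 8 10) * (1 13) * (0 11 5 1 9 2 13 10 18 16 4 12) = (0 3 13 9 10 11 5 2 1 8 18 16 4 12) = [3, 8, 1, 13, 12, 2, 6, 7, 18, 10, 11, 5, 0, 9, 14, 15, 4, 17, 16]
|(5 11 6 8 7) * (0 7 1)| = 7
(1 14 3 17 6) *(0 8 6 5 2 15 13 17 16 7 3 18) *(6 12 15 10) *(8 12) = (0 12 15 13 17 5 2 10 6 1 14 18)(3 16 7) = [12, 14, 10, 16, 4, 2, 1, 3, 8, 9, 6, 11, 15, 17, 18, 13, 7, 5, 0]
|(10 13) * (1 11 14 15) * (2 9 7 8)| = |(1 11 14 15)(2 9 7 8)(10 13)| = 4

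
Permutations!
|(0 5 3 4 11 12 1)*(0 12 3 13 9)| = |(0 5 13 9)(1 12)(3 4 11)| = 12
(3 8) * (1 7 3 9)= [0, 7, 2, 8, 4, 5, 6, 3, 9, 1]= (1 7 3 8 9)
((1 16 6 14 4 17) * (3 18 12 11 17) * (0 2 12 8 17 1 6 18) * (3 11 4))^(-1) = (0 3 14 6 17 8 18 16 1 11 4 12 2)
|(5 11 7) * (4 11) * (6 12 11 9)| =|(4 9 6 12 11 7 5)| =7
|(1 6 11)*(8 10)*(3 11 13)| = 10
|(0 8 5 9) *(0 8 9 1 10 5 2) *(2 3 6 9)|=12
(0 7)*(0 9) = (0 7 9) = [7, 1, 2, 3, 4, 5, 6, 9, 8, 0]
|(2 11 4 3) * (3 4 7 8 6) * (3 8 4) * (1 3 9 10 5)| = |(1 3 2 11 7 4 9 10 5)(6 8)| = 18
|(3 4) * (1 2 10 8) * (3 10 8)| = |(1 2 8)(3 4 10)| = 3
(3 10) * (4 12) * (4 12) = (12)(3 10) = [0, 1, 2, 10, 4, 5, 6, 7, 8, 9, 3, 11, 12]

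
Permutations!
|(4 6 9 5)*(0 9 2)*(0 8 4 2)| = 7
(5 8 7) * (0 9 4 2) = (0 9 4 2)(5 8 7) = [9, 1, 0, 3, 2, 8, 6, 5, 7, 4]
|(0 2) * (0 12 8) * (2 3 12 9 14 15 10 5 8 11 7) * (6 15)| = |(0 3 12 11 7 2 9 14 6 15 10 5 8)| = 13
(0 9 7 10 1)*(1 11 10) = (0 9 7 1)(10 11) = [9, 0, 2, 3, 4, 5, 6, 1, 8, 7, 11, 10]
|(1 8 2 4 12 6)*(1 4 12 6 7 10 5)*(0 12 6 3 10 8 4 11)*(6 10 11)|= 11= |(0 12 7 8 2 10 5 1 4 3 11)|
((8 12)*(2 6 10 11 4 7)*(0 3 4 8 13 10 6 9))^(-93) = ((0 3 4 7 2 9)(8 12 13 10 11))^(-93) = (0 7)(2 3)(4 9)(8 13 11 12 10)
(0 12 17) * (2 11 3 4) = (0 12 17)(2 11 3 4) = [12, 1, 11, 4, 2, 5, 6, 7, 8, 9, 10, 3, 17, 13, 14, 15, 16, 0]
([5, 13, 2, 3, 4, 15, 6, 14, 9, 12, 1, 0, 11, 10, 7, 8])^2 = [15, 10, 2, 3, 4, 8, 6, 7, 12, 11, 13, 5, 0, 1, 14, 9]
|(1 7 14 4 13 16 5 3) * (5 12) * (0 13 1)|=12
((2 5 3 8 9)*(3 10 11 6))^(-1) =((2 5 10 11 6 3 8 9))^(-1) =(2 9 8 3 6 11 10 5)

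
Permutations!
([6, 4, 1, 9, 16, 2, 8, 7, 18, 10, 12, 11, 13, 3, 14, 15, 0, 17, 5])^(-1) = [16, 2, 5, 13, 1, 18, 0, 7, 6, 3, 9, 11, 10, 12, 14, 15, 4, 17, 8]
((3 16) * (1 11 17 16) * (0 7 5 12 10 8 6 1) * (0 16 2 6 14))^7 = ((0 7 5 12 10 8 14)(1 11 17 2 6)(3 16))^7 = (1 17 6 11 2)(3 16)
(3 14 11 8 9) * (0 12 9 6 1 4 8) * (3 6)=[12, 4, 2, 14, 8, 5, 1, 7, 3, 6, 10, 0, 9, 13, 11]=(0 12 9 6 1 4 8 3 14 11)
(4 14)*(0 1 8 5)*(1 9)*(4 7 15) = (0 9 1 8 5)(4 14 7 15) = [9, 8, 2, 3, 14, 0, 6, 15, 5, 1, 10, 11, 12, 13, 7, 4]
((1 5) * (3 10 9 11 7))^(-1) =((1 5)(3 10 9 11 7))^(-1) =(1 5)(3 7 11 9 10)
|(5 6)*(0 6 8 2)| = 5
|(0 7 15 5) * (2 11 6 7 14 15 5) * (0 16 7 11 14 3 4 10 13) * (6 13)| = 21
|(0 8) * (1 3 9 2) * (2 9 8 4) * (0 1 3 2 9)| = |(0 4 9)(1 2 3 8)| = 12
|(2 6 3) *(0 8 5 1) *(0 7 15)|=6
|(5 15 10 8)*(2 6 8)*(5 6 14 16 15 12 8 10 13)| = 10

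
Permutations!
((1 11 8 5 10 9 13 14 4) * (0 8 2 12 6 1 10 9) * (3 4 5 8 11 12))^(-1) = ((0 11 2 3 4 10)(1 12 6)(5 9 13 14))^(-1) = (0 10 4 3 2 11)(1 6 12)(5 14 13 9)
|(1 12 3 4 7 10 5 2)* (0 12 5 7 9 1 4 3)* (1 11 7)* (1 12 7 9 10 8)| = 18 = |(0 7 8 1 5 2 4 10 12)(9 11)|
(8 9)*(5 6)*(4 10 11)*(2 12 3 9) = (2 12 3 9 8)(4 10 11)(5 6) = [0, 1, 12, 9, 10, 6, 5, 7, 2, 8, 11, 4, 3]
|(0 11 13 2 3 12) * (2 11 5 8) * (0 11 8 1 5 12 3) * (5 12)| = 8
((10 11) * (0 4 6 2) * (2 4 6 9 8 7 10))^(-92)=(0 11 7 9 6 2 10 8 4)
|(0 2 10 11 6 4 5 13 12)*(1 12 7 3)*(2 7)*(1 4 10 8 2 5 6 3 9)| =10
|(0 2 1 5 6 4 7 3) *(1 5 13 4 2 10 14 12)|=9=|(0 10 14 12 1 13 4 7 3)(2 5 6)|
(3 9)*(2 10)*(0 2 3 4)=(0 2 10 3 9 4)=[2, 1, 10, 9, 0, 5, 6, 7, 8, 4, 3]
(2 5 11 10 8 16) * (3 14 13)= [0, 1, 5, 14, 4, 11, 6, 7, 16, 9, 8, 10, 12, 3, 13, 15, 2]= (2 5 11 10 8 16)(3 14 13)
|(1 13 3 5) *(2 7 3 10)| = 7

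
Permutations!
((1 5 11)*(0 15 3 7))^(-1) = (0 7 3 15)(1 11 5)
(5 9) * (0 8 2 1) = (0 8 2 1)(5 9) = [8, 0, 1, 3, 4, 9, 6, 7, 2, 5]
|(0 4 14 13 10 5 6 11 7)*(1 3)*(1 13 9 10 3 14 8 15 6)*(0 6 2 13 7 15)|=105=|(0 4 8)(1 14 9 10 5)(2 13 3 7 6 11 15)|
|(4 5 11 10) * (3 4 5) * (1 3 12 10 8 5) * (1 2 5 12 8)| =|(1 3 4 8 12 10 2 5 11)| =9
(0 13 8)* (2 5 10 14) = (0 13 8)(2 5 10 14) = [13, 1, 5, 3, 4, 10, 6, 7, 0, 9, 14, 11, 12, 8, 2]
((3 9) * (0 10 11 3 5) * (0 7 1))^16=((0 10 11 3 9 5 7 1))^16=(11)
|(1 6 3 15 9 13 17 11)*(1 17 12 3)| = 10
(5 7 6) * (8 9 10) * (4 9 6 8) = (4 9 10)(5 7 8 6) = [0, 1, 2, 3, 9, 7, 5, 8, 6, 10, 4]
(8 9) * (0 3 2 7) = [3, 1, 7, 2, 4, 5, 6, 0, 9, 8] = (0 3 2 7)(8 9)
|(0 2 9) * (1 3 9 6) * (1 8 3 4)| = |(0 2 6 8 3 9)(1 4)| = 6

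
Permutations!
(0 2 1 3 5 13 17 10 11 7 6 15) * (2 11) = (0 11 7 6 15)(1 3 5 13 17 10 2) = [11, 3, 1, 5, 4, 13, 15, 6, 8, 9, 2, 7, 12, 17, 14, 0, 16, 10]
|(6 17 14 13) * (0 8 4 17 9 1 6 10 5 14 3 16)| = |(0 8 4 17 3 16)(1 6 9)(5 14 13 10)| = 12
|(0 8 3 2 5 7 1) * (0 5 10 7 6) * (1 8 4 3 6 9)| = 24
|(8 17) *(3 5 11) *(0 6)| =|(0 6)(3 5 11)(8 17)| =6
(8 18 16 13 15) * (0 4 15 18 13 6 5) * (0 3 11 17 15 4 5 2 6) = (0 5 3 11 17 15 8 13 18 16)(2 6) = [5, 1, 6, 11, 4, 3, 2, 7, 13, 9, 10, 17, 12, 18, 14, 8, 0, 15, 16]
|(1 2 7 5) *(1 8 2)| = 4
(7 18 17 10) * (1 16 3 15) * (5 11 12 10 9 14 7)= [0, 16, 2, 15, 4, 11, 6, 18, 8, 14, 5, 12, 10, 13, 7, 1, 3, 9, 17]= (1 16 3 15)(5 11 12 10)(7 18 17 9 14)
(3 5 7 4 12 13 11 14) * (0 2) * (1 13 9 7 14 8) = (0 2)(1 13 11 8)(3 5 14)(4 12 9 7) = [2, 13, 0, 5, 12, 14, 6, 4, 1, 7, 10, 8, 9, 11, 3]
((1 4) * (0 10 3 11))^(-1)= (0 11 3 10)(1 4)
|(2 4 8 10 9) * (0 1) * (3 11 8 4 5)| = 14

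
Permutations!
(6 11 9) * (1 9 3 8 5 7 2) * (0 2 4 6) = (0 2 1 9)(3 8 5 7 4 6 11) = [2, 9, 1, 8, 6, 7, 11, 4, 5, 0, 10, 3]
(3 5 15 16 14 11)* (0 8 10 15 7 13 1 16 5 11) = (0 8 10 15 5 7 13 1 16 14)(3 11) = [8, 16, 2, 11, 4, 7, 6, 13, 10, 9, 15, 3, 12, 1, 0, 5, 14]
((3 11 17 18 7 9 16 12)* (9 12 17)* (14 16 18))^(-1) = ((3 11 9 18 7 12)(14 16 17))^(-1) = (3 12 7 18 9 11)(14 17 16)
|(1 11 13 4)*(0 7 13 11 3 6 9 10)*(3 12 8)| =11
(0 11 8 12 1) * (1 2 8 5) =(0 11 5 1)(2 8 12) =[11, 0, 8, 3, 4, 1, 6, 7, 12, 9, 10, 5, 2]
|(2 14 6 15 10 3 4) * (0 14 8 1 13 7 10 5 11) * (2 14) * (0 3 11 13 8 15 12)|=|(0 2 15 5 13 7 10 11 3 4 14 6 12)(1 8)|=26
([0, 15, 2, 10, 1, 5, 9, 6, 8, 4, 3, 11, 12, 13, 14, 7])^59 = (1 4 9 6 7 15)(3 10)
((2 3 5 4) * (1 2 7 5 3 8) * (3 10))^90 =(10)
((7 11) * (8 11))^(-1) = (7 11 8)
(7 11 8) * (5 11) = (5 11 8 7) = [0, 1, 2, 3, 4, 11, 6, 5, 7, 9, 10, 8]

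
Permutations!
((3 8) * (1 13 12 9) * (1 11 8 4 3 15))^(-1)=((1 13 12 9 11 8 15)(3 4))^(-1)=(1 15 8 11 9 12 13)(3 4)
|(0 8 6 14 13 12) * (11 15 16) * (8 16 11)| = 14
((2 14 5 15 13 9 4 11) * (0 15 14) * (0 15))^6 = ((2 15 13 9 4 11)(5 14))^6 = (15)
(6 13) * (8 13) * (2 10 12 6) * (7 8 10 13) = (2 13)(6 10 12)(7 8) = [0, 1, 13, 3, 4, 5, 10, 8, 7, 9, 12, 11, 6, 2]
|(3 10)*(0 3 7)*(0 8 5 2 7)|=|(0 3 10)(2 7 8 5)|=12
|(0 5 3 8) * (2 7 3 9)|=|(0 5 9 2 7 3 8)|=7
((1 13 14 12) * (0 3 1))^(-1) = (0 12 14 13 1 3)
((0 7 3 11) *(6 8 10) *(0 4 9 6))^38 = ((0 7 3 11 4 9 6 8 10))^38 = (0 3 4 6 10 7 11 9 8)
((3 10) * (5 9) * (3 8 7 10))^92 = ((5 9)(7 10 8))^92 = (7 8 10)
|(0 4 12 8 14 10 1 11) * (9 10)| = |(0 4 12 8 14 9 10 1 11)| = 9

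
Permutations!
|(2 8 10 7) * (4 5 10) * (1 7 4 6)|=|(1 7 2 8 6)(4 5 10)|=15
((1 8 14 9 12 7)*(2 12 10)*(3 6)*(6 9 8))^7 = (1 7 12 2 10 9 3 6)(8 14)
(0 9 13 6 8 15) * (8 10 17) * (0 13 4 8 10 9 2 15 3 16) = (0 2 15 13 6 9 4 8 3 16)(10 17) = [2, 1, 15, 16, 8, 5, 9, 7, 3, 4, 17, 11, 12, 6, 14, 13, 0, 10]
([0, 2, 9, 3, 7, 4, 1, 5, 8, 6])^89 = [0, 2, 9, 3, 5, 7, 1, 4, 8, 6]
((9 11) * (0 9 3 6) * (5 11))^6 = (11)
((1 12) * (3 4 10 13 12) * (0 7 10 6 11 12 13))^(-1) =((13)(0 7 10)(1 3 4 6 11 12))^(-1) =(13)(0 10 7)(1 12 11 6 4 3)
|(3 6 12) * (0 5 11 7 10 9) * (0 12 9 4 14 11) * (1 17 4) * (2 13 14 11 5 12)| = |(0 12 3 6 9 2 13 14 5)(1 17 4 11 7 10)| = 18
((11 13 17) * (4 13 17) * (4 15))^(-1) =((4 13 15)(11 17))^(-1) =(4 15 13)(11 17)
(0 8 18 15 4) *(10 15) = (0 8 18 10 15 4) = [8, 1, 2, 3, 0, 5, 6, 7, 18, 9, 15, 11, 12, 13, 14, 4, 16, 17, 10]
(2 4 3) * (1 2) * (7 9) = [0, 2, 4, 1, 3, 5, 6, 9, 8, 7] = (1 2 4 3)(7 9)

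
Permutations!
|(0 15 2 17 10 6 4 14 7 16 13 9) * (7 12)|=|(0 15 2 17 10 6 4 14 12 7 16 13 9)|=13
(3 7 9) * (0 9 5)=[9, 1, 2, 7, 4, 0, 6, 5, 8, 3]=(0 9 3 7 5)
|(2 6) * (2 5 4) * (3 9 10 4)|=7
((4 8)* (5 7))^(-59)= (4 8)(5 7)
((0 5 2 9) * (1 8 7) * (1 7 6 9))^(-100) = ((0 5 2 1 8 6 9))^(-100) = (0 6 1 5 9 8 2)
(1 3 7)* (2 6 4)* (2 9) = (1 3 7)(2 6 4 9) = [0, 3, 6, 7, 9, 5, 4, 1, 8, 2]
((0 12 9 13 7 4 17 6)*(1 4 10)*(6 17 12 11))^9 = (17)(1 12 13 10 4 9 7)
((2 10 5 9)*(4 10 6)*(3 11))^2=(11)(2 4 5)(6 10 9)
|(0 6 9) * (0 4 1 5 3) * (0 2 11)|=|(0 6 9 4 1 5 3 2 11)|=9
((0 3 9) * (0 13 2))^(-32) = (0 13 3 2 9)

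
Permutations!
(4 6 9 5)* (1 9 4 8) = (1 9 5 8)(4 6) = [0, 9, 2, 3, 6, 8, 4, 7, 1, 5]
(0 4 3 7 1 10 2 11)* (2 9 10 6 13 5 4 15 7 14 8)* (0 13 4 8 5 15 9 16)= (0 9 10 16)(1 6 4 3 14 5 8 2 11 13 15 7)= [9, 6, 11, 14, 3, 8, 4, 1, 2, 10, 16, 13, 12, 15, 5, 7, 0]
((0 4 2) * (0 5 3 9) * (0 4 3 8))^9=((0 3 9 4 2 5 8))^9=(0 9 2 8 3 4 5)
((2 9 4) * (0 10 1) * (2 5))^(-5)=(0 10 1)(2 5 4 9)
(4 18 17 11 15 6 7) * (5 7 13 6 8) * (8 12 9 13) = [0, 1, 2, 3, 18, 7, 8, 4, 5, 13, 10, 15, 9, 6, 14, 12, 16, 11, 17] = (4 18 17 11 15 12 9 13 6 8 5 7)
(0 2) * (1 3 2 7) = [7, 3, 0, 2, 4, 5, 6, 1] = (0 7 1 3 2)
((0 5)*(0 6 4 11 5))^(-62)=((4 11 5 6))^(-62)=(4 5)(6 11)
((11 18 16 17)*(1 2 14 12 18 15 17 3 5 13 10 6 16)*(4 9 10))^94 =((1 2 14 12 18)(3 5 13 4 9 10 6 16)(11 15 17))^94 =(1 18 12 14 2)(3 6 9 13)(4 5 16 10)(11 15 17)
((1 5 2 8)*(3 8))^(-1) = ((1 5 2 3 8))^(-1) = (1 8 3 2 5)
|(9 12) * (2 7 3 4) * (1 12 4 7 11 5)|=|(1 12 9 4 2 11 5)(3 7)|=14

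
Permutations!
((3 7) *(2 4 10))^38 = ((2 4 10)(3 7))^38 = (2 10 4)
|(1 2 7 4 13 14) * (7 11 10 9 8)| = |(1 2 11 10 9 8 7 4 13 14)| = 10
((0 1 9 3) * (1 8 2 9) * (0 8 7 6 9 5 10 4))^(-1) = ((0 7 6 9 3 8 2 5 10 4))^(-1) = (0 4 10 5 2 8 3 9 6 7)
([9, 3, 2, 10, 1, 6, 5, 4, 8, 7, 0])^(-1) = (0 10 3 1 4 7 9)(5 6)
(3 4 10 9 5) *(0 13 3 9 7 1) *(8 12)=[13, 0, 2, 4, 10, 9, 6, 1, 12, 5, 7, 11, 8, 3]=(0 13 3 4 10 7 1)(5 9)(8 12)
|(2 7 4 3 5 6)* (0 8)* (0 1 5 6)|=20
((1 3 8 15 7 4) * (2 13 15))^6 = ((1 3 8 2 13 15 7 4))^6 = (1 7 13 8)(2 3 4 15)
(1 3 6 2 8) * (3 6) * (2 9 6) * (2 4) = (1 4 2 8)(6 9) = [0, 4, 8, 3, 2, 5, 9, 7, 1, 6]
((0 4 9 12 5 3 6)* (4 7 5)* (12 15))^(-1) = ((0 7 5 3 6)(4 9 15 12))^(-1) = (0 6 3 5 7)(4 12 15 9)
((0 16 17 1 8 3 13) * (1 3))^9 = ((0 16 17 3 13)(1 8))^9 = (0 13 3 17 16)(1 8)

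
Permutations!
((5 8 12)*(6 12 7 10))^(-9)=(5 10)(6 8)(7 12)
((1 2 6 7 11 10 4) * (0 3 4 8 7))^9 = (0 1)(2 3)(4 6)(7 11 10 8)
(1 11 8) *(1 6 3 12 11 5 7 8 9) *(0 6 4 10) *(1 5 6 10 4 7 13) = [10, 6, 2, 12, 4, 13, 3, 8, 7, 5, 0, 9, 11, 1] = (0 10)(1 6 3 12 11 9 5 13)(7 8)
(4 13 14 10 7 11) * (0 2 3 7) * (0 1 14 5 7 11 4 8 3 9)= [2, 14, 9, 11, 13, 7, 6, 4, 3, 0, 1, 8, 12, 5, 10]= (0 2 9)(1 14 10)(3 11 8)(4 13 5 7)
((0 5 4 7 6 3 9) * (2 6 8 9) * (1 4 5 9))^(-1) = (0 9)(1 8 7 4)(2 3 6)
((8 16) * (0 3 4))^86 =((0 3 4)(8 16))^86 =(16)(0 4 3)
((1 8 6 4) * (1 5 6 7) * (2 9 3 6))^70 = ((1 8 7)(2 9 3 6 4 5))^70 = (1 8 7)(2 4 3)(5 6 9)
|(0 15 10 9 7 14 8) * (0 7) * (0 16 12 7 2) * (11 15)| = |(0 11 15 10 9 16 12 7 14 8 2)| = 11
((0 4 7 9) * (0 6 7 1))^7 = (0 4 1)(6 7 9)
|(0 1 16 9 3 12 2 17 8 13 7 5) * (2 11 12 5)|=|(0 1 16 9 3 5)(2 17 8 13 7)(11 12)|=30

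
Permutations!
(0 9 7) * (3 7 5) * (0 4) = (0 9 5 3 7 4) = [9, 1, 2, 7, 0, 3, 6, 4, 8, 5]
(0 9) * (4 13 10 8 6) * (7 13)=(0 9)(4 7 13 10 8 6)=[9, 1, 2, 3, 7, 5, 4, 13, 6, 0, 8, 11, 12, 10]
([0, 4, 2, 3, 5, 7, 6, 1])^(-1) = [0, 7, 2, 3, 1, 4, 6, 5]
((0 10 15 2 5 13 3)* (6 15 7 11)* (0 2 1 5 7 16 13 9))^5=(0 2 1 16 11 9 3 15 10 7 5 13 6)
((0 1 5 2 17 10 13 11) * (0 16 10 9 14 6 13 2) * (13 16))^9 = ((0 1 5)(2 17 9 14 6 16 10)(11 13))^9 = (2 9 6 10 17 14 16)(11 13)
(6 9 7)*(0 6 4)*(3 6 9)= (0 9 7 4)(3 6)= [9, 1, 2, 6, 0, 5, 3, 4, 8, 7]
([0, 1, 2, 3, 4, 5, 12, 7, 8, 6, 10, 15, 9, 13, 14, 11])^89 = (6 9 12)(11 15)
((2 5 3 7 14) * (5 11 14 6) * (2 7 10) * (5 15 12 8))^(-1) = ((2 11 14 7 6 15 12 8 5 3 10))^(-1) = (2 10 3 5 8 12 15 6 7 14 11)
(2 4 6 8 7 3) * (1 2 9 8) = (1 2 4 6)(3 9 8 7) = [0, 2, 4, 9, 6, 5, 1, 3, 7, 8]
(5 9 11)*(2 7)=(2 7)(5 9 11)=[0, 1, 7, 3, 4, 9, 6, 2, 8, 11, 10, 5]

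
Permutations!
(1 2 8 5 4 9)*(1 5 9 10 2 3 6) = (1 3 6)(2 8 9 5 4 10) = [0, 3, 8, 6, 10, 4, 1, 7, 9, 5, 2]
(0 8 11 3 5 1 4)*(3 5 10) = [8, 4, 2, 10, 0, 1, 6, 7, 11, 9, 3, 5] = (0 8 11 5 1 4)(3 10)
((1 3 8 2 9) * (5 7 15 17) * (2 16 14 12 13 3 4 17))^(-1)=(1 9 2 15 7 5 17 4)(3 13 12 14 16 8)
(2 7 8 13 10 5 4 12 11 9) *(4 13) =(2 7 8 4 12 11 9)(5 13 10) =[0, 1, 7, 3, 12, 13, 6, 8, 4, 2, 5, 9, 11, 10]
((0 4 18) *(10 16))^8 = ((0 4 18)(10 16))^8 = (0 18 4)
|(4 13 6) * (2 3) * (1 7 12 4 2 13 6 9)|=|(1 7 12 4 6 2 3 13 9)|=9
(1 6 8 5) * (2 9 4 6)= [0, 2, 9, 3, 6, 1, 8, 7, 5, 4]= (1 2 9 4 6 8 5)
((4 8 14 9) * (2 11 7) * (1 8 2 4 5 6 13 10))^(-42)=(1 13 5 14)(2 7)(4 11)(6 9 8 10)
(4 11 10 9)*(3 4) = (3 4 11 10 9) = [0, 1, 2, 4, 11, 5, 6, 7, 8, 3, 9, 10]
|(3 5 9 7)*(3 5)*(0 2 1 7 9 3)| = |(9)(0 2 1 7 5 3)| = 6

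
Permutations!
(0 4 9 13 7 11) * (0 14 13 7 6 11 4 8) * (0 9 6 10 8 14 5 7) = (0 14 13 10 8 9)(4 6 11 5 7) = [14, 1, 2, 3, 6, 7, 11, 4, 9, 0, 8, 5, 12, 10, 13]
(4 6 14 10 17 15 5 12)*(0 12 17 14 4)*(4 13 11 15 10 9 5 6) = (0 12)(5 17 10 14 9)(6 13 11 15) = [12, 1, 2, 3, 4, 17, 13, 7, 8, 5, 14, 15, 0, 11, 9, 6, 16, 10]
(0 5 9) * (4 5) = (0 4 5 9) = [4, 1, 2, 3, 5, 9, 6, 7, 8, 0]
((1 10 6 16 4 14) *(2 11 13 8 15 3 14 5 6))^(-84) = (16)(1 15 11)(2 14 8)(3 13 10)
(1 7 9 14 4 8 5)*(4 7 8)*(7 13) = (1 8 5)(7 9 14 13) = [0, 8, 2, 3, 4, 1, 6, 9, 5, 14, 10, 11, 12, 7, 13]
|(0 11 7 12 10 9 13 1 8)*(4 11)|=10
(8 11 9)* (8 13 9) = [0, 1, 2, 3, 4, 5, 6, 7, 11, 13, 10, 8, 12, 9] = (8 11)(9 13)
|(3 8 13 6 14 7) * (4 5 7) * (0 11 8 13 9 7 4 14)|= 8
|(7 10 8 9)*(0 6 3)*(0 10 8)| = |(0 6 3 10)(7 8 9)| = 12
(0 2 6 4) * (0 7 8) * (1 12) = [2, 12, 6, 3, 7, 5, 4, 8, 0, 9, 10, 11, 1] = (0 2 6 4 7 8)(1 12)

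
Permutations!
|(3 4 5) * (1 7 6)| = |(1 7 6)(3 4 5)| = 3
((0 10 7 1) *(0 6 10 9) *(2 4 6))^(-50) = (1 10 4)(2 7 6)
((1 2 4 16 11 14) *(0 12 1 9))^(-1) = (0 9 14 11 16 4 2 1 12)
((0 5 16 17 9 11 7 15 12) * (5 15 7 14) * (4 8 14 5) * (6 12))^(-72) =(5 9 16 11 17)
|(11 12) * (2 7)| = 2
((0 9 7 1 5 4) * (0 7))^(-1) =((0 9)(1 5 4 7))^(-1) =(0 9)(1 7 4 5)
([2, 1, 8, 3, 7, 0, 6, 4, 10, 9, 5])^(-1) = [5, 1, 0, 3, 7, 10, 6, 4, 2, 9, 8]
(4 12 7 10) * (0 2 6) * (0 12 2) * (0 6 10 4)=(0 6 12 7 4 2 10)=[6, 1, 10, 3, 2, 5, 12, 4, 8, 9, 0, 11, 7]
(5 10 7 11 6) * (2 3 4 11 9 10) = (2 3 4 11 6 5)(7 9 10) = [0, 1, 3, 4, 11, 2, 5, 9, 8, 10, 7, 6]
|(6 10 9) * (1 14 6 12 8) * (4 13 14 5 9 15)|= |(1 5 9 12 8)(4 13 14 6 10 15)|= 30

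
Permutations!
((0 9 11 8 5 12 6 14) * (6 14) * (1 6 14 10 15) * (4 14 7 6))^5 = (0 12 14 5 4 8 1 11 15 9 10)(6 7)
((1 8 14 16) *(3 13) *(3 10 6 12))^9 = ((1 8 14 16)(3 13 10 6 12))^9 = (1 8 14 16)(3 12 6 10 13)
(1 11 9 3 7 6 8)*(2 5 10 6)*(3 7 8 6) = (1 11 9 7 2 5 10 3 8) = [0, 11, 5, 8, 4, 10, 6, 2, 1, 7, 3, 9]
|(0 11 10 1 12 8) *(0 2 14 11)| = |(1 12 8 2 14 11 10)| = 7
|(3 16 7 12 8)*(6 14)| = 10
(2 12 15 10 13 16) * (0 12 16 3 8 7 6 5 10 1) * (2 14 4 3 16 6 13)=(0 12 15 1)(2 6 5 10)(3 8 7 13 16 14 4)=[12, 0, 6, 8, 3, 10, 5, 13, 7, 9, 2, 11, 15, 16, 4, 1, 14]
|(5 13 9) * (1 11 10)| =3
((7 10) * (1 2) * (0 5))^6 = (10)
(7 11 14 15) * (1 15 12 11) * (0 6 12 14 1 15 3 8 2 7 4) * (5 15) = (0 6 12 11 1 3 8 2 7 5 15 4) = [6, 3, 7, 8, 0, 15, 12, 5, 2, 9, 10, 1, 11, 13, 14, 4]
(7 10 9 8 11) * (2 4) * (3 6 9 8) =(2 4)(3 6 9)(7 10 8 11) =[0, 1, 4, 6, 2, 5, 9, 10, 11, 3, 8, 7]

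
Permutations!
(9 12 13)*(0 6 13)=(0 6 13 9 12)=[6, 1, 2, 3, 4, 5, 13, 7, 8, 12, 10, 11, 0, 9]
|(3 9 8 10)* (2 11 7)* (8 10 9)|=12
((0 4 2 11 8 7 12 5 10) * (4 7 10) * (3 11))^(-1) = (0 10 8 11 3 2 4 5 12 7)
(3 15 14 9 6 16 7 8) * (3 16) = [0, 1, 2, 15, 4, 5, 3, 8, 16, 6, 10, 11, 12, 13, 9, 14, 7] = (3 15 14 9 6)(7 8 16)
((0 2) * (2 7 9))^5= (0 7 9 2)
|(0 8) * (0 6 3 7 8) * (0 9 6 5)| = 7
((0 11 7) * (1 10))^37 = ((0 11 7)(1 10))^37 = (0 11 7)(1 10)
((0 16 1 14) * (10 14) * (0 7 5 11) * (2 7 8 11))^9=((0 16 1 10 14 8 11)(2 7 5))^9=(0 1 14 11 16 10 8)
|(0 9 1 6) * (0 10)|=5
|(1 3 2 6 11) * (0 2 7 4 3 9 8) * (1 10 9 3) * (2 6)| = 12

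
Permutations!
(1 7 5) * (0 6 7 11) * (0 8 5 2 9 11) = (0 6 7 2 9 11 8 5 1) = [6, 0, 9, 3, 4, 1, 7, 2, 5, 11, 10, 8]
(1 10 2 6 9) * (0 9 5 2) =(0 9 1 10)(2 6 5) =[9, 10, 6, 3, 4, 2, 5, 7, 8, 1, 0]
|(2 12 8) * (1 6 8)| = |(1 6 8 2 12)| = 5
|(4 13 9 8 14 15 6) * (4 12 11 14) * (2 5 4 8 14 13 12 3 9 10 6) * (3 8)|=13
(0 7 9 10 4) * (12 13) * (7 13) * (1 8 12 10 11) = (0 13 10 4)(1 8 12 7 9 11) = [13, 8, 2, 3, 0, 5, 6, 9, 12, 11, 4, 1, 7, 10]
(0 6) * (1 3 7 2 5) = (0 6)(1 3 7 2 5) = [6, 3, 5, 7, 4, 1, 0, 2]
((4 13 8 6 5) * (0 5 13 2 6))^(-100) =(0 13 2 5 8 6 4)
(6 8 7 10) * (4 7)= (4 7 10 6 8)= [0, 1, 2, 3, 7, 5, 8, 10, 4, 9, 6]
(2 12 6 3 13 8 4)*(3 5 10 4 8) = (2 12 6 5 10 4)(3 13) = [0, 1, 12, 13, 2, 10, 5, 7, 8, 9, 4, 11, 6, 3]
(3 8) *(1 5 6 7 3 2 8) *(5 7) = [0, 7, 8, 1, 4, 6, 5, 3, 2] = (1 7 3)(2 8)(5 6)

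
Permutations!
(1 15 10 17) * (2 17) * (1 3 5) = [0, 15, 17, 5, 4, 1, 6, 7, 8, 9, 2, 11, 12, 13, 14, 10, 16, 3] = (1 15 10 2 17 3 5)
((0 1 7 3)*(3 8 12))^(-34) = ((0 1 7 8 12 3))^(-34) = (0 7 12)(1 8 3)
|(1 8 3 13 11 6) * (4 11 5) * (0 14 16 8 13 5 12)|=|(0 14 16 8 3 5 4 11 6 1 13 12)|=12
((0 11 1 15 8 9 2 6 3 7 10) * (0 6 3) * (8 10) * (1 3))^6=(0 2 11 1 3 15 7 10 8 6 9)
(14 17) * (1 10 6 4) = (1 10 6 4)(14 17) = [0, 10, 2, 3, 1, 5, 4, 7, 8, 9, 6, 11, 12, 13, 17, 15, 16, 14]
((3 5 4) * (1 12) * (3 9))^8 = ((1 12)(3 5 4 9))^8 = (12)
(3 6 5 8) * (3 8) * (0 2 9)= (0 2 9)(3 6 5)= [2, 1, 9, 6, 4, 3, 5, 7, 8, 0]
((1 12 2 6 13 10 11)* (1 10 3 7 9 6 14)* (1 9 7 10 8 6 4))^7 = (1 12 2 14 9 4)(3 10 11 8 6 13)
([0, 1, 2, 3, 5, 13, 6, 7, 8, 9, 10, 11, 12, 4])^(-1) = (4 13 5)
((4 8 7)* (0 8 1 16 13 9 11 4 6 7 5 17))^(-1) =(0 17 5 8)(1 4 11 9 13 16)(6 7)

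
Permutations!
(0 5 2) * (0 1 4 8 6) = [5, 4, 1, 3, 8, 2, 0, 7, 6] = (0 5 2 1 4 8 6)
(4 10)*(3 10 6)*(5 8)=(3 10 4 6)(5 8)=[0, 1, 2, 10, 6, 8, 3, 7, 5, 9, 4]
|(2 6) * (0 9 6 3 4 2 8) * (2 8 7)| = |(0 9 6 7 2 3 4 8)| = 8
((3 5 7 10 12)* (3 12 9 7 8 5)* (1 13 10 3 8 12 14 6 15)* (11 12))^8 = (1 11 9 6 8 13 12 7 15 5 10 14 3)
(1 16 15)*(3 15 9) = [0, 16, 2, 15, 4, 5, 6, 7, 8, 3, 10, 11, 12, 13, 14, 1, 9] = (1 16 9 3 15)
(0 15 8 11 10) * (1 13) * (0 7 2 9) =(0 15 8 11 10 7 2 9)(1 13) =[15, 13, 9, 3, 4, 5, 6, 2, 11, 0, 7, 10, 12, 1, 14, 8]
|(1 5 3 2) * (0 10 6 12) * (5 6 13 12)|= 20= |(0 10 13 12)(1 6 5 3 2)|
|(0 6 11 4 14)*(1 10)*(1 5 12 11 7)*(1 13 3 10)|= |(0 6 7 13 3 10 5 12 11 4 14)|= 11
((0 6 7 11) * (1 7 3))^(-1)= ((0 6 3 1 7 11))^(-1)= (0 11 7 1 3 6)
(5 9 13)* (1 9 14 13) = (1 9)(5 14 13) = [0, 9, 2, 3, 4, 14, 6, 7, 8, 1, 10, 11, 12, 5, 13]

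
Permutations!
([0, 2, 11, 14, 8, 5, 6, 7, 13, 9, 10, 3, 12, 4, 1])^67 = [0, 11, 3, 1, 8, 5, 6, 7, 13, 9, 10, 14, 12, 4, 2]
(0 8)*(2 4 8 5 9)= (0 5 9 2 4 8)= [5, 1, 4, 3, 8, 9, 6, 7, 0, 2]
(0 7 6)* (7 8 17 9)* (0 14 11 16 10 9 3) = (0 8 17 3)(6 14 11 16 10 9 7) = [8, 1, 2, 0, 4, 5, 14, 6, 17, 7, 9, 16, 12, 13, 11, 15, 10, 3]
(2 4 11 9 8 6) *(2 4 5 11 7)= (2 5 11 9 8 6 4 7)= [0, 1, 5, 3, 7, 11, 4, 2, 6, 8, 10, 9]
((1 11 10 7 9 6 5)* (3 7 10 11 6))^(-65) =(11)(1 6 5)(3 7 9)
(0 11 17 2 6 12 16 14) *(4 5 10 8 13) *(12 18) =[11, 1, 6, 3, 5, 10, 18, 7, 13, 9, 8, 17, 16, 4, 0, 15, 14, 2, 12] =(0 11 17 2 6 18 12 16 14)(4 5 10 8 13)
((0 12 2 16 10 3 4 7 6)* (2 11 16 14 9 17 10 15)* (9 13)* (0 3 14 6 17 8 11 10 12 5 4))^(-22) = (0 16 14 4 2 9 17 3 11 10 5 15 13 7 6 8 12)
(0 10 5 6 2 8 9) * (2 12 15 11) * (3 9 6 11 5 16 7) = (0 10 16 7 3 9)(2 8 6 12 15 5 11) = [10, 1, 8, 9, 4, 11, 12, 3, 6, 0, 16, 2, 15, 13, 14, 5, 7]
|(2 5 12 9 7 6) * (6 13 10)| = 8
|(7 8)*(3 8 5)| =|(3 8 7 5)| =4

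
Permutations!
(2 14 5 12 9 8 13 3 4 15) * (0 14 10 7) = [14, 1, 10, 4, 15, 12, 6, 0, 13, 8, 7, 11, 9, 3, 5, 2] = (0 14 5 12 9 8 13 3 4 15 2 10 7)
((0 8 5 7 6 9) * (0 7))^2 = (0 5 8)(6 7 9)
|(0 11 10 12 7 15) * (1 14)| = 6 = |(0 11 10 12 7 15)(1 14)|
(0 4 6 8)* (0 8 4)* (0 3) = (8)(0 3)(4 6) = [3, 1, 2, 0, 6, 5, 4, 7, 8]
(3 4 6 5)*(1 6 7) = [0, 6, 2, 4, 7, 3, 5, 1] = (1 6 5 3 4 7)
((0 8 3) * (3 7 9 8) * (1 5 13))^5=((0 3)(1 5 13)(7 9 8))^5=(0 3)(1 13 5)(7 8 9)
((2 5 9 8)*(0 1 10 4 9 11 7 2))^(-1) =((0 1 10 4 9 8)(2 5 11 7))^(-1) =(0 8 9 4 10 1)(2 7 11 5)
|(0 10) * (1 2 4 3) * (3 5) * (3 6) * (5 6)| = 10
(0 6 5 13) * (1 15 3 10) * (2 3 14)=(0 6 5 13)(1 15 14 2 3 10)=[6, 15, 3, 10, 4, 13, 5, 7, 8, 9, 1, 11, 12, 0, 2, 14]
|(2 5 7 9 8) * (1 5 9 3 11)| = 15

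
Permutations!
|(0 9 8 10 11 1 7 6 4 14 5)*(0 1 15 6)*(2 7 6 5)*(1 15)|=|(0 9 8 10 11 1 6 4 14 2 7)(5 15)|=22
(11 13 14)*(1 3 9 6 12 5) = (1 3 9 6 12 5)(11 13 14) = [0, 3, 2, 9, 4, 1, 12, 7, 8, 6, 10, 13, 5, 14, 11]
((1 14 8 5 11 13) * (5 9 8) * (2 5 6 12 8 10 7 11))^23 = (1 12 10 13 6 9 11 14 8 7)(2 5)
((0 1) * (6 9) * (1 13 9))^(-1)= (0 1 6 9 13)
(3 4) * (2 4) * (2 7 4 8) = (2 8)(3 7 4) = [0, 1, 8, 7, 3, 5, 6, 4, 2]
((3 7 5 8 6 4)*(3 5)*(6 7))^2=((3 6 4 5 8 7))^2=(3 4 8)(5 7 6)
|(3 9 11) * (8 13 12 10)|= |(3 9 11)(8 13 12 10)|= 12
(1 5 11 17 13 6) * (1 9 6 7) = (1 5 11 17 13 7)(6 9) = [0, 5, 2, 3, 4, 11, 9, 1, 8, 6, 10, 17, 12, 7, 14, 15, 16, 13]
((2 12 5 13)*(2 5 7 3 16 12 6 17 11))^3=((2 6 17 11)(3 16 12 7)(5 13))^3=(2 11 17 6)(3 7 12 16)(5 13)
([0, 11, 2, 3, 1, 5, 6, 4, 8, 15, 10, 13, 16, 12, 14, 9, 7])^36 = [0, 11, 2, 3, 1, 5, 6, 4, 8, 9, 10, 13, 16, 12, 14, 15, 7]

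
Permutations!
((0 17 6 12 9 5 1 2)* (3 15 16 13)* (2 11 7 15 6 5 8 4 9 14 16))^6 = (0 15 11 5)(1 17 2 7)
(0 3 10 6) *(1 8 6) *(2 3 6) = (0 6)(1 8 2 3 10) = [6, 8, 3, 10, 4, 5, 0, 7, 2, 9, 1]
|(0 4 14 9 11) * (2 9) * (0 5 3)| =8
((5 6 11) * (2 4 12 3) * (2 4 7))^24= ((2 7)(3 4 12)(5 6 11))^24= (12)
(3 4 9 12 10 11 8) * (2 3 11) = (2 3 4 9 12 10)(8 11) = [0, 1, 3, 4, 9, 5, 6, 7, 11, 12, 2, 8, 10]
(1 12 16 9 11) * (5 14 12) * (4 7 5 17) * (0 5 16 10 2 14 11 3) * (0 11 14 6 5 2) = [2, 17, 6, 11, 7, 14, 5, 16, 8, 3, 0, 1, 10, 13, 12, 15, 9, 4] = (0 2 6 5 14 12 10)(1 17 4 7 16 9 3 11)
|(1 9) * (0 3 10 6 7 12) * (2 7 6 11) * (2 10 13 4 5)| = |(0 3 13 4 5 2 7 12)(1 9)(10 11)| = 8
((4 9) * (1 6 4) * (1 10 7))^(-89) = (1 6 4 9 10 7)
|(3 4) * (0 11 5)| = 6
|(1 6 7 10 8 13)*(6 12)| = 7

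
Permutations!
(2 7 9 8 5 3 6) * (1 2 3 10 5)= (1 2 7 9 8)(3 6)(5 10)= [0, 2, 7, 6, 4, 10, 3, 9, 1, 8, 5]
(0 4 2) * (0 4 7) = [7, 1, 4, 3, 2, 5, 6, 0] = (0 7)(2 4)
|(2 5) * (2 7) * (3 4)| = |(2 5 7)(3 4)| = 6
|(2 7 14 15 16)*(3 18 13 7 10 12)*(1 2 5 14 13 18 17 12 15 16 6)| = 30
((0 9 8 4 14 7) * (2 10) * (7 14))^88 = ((14)(0 9 8 4 7)(2 10))^88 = (14)(0 4 9 7 8)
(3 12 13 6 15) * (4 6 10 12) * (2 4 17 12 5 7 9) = [0, 1, 4, 17, 6, 7, 15, 9, 8, 2, 5, 11, 13, 10, 14, 3, 16, 12] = (2 4 6 15 3 17 12 13 10 5 7 9)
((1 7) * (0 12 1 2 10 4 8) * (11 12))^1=((0 11 12 1 7 2 10 4 8))^1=(0 11 12 1 7 2 10 4 8)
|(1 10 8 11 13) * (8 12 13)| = 4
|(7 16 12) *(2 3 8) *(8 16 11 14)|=8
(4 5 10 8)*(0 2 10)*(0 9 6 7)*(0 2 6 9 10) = (0 6 7 2)(4 5 10 8) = [6, 1, 0, 3, 5, 10, 7, 2, 4, 9, 8]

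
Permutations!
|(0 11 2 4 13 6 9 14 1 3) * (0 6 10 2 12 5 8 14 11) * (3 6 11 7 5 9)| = 20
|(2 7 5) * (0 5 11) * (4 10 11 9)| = |(0 5 2 7 9 4 10 11)| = 8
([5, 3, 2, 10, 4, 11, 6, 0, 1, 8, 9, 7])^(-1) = [7, 8, 2, 1, 4, 0, 6, 11, 9, 10, 3, 5]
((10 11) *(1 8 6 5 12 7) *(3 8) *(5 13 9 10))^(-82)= ((1 3 8 6 13 9 10 11 5 12 7))^(-82)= (1 10 3 11 8 5 6 12 13 7 9)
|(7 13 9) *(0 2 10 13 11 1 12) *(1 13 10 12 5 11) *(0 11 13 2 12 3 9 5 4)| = |(0 12 11 2 3 9 7 1 4)(5 13)| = 18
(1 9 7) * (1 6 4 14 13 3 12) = [0, 9, 2, 12, 14, 5, 4, 6, 8, 7, 10, 11, 1, 3, 13] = (1 9 7 6 4 14 13 3 12)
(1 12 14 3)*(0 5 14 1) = (0 5 14 3)(1 12) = [5, 12, 2, 0, 4, 14, 6, 7, 8, 9, 10, 11, 1, 13, 3]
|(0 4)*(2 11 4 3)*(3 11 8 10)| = 12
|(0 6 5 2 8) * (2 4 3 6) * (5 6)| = 3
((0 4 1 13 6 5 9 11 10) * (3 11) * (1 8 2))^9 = (0 3 6 2)(1 4 11 5)(8 10 9 13) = ((0 4 8 2 1 13 6 5 9 3 11 10))^9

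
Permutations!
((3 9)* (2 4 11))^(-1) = ((2 4 11)(3 9))^(-1) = (2 11 4)(3 9)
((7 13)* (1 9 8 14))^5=(1 9 8 14)(7 13)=((1 9 8 14)(7 13))^5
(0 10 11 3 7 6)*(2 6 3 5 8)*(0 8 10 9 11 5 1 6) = (0 9 11 1 6 8 2)(3 7)(5 10) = [9, 6, 0, 7, 4, 10, 8, 3, 2, 11, 5, 1]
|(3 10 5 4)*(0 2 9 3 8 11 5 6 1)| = |(0 2 9 3 10 6 1)(4 8 11 5)| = 28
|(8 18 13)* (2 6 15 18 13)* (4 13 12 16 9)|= 12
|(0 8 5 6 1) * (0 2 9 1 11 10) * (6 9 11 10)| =9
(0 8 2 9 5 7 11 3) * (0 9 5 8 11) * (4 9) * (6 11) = (0 6 11 3 4 9 8 2 5 7) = [6, 1, 5, 4, 9, 7, 11, 0, 2, 8, 10, 3]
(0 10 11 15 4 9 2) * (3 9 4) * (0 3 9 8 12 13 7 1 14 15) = (0 10 11)(1 14 15 9 2 3 8 12 13 7) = [10, 14, 3, 8, 4, 5, 6, 1, 12, 2, 11, 0, 13, 7, 15, 9]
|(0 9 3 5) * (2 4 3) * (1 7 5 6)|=|(0 9 2 4 3 6 1 7 5)|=9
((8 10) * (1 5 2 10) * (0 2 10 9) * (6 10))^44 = (0 9 2)(1 8 10 6 5)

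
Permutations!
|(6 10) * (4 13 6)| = |(4 13 6 10)| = 4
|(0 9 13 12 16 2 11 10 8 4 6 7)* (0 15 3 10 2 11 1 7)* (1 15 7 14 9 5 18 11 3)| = 17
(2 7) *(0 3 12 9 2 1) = (0 3 12 9 2 7 1) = [3, 0, 7, 12, 4, 5, 6, 1, 8, 2, 10, 11, 9]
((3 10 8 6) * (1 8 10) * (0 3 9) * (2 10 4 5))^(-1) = (0 9 6 8 1 3)(2 5 4 10)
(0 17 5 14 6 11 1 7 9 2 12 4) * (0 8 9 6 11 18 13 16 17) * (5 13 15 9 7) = (1 5 14 11)(2 12 4 8 7 6 18 15 9)(13 16 17) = [0, 5, 12, 3, 8, 14, 18, 6, 7, 2, 10, 1, 4, 16, 11, 9, 17, 13, 15]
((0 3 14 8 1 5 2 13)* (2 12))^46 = (0 3 14 8 1 5 12 2 13)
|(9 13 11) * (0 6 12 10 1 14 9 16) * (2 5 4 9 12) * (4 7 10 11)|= |(0 6 2 5 7 10 1 14 12 11 16)(4 9 13)|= 33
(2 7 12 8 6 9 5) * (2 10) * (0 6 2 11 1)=(0 6 9 5 10 11 1)(2 7 12 8)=[6, 0, 7, 3, 4, 10, 9, 12, 2, 5, 11, 1, 8]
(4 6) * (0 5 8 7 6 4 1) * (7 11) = (0 5 8 11 7 6 1) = [5, 0, 2, 3, 4, 8, 1, 6, 11, 9, 10, 7]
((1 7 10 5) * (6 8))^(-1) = (1 5 10 7)(6 8)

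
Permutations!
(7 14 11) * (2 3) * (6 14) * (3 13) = (2 13 3)(6 14 11 7) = [0, 1, 13, 2, 4, 5, 14, 6, 8, 9, 10, 7, 12, 3, 11]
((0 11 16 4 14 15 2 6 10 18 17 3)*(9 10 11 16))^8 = (0 9 14 17 6 16 10 15 3 11 4 18 2)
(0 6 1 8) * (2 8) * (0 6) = (1 2 8 6) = [0, 2, 8, 3, 4, 5, 1, 7, 6]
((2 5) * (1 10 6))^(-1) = ((1 10 6)(2 5))^(-1) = (1 6 10)(2 5)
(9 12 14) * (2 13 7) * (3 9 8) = (2 13 7)(3 9 12 14 8) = [0, 1, 13, 9, 4, 5, 6, 2, 3, 12, 10, 11, 14, 7, 8]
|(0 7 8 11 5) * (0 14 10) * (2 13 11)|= |(0 7 8 2 13 11 5 14 10)|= 9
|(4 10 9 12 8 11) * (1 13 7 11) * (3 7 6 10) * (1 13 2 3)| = 6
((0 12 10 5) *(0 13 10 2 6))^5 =(0 12 2 6)(5 10 13)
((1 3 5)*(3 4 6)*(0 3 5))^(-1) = (0 3)(1 5 6 4)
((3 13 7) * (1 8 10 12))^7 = (1 12 10 8)(3 13 7)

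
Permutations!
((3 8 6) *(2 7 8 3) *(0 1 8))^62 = (0 8 2)(1 6 7)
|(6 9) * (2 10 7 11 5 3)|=6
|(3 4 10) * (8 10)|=|(3 4 8 10)|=4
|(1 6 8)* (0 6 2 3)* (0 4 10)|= |(0 6 8 1 2 3 4 10)|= 8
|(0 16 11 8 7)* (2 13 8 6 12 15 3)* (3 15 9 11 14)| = |(0 16 14 3 2 13 8 7)(6 12 9 11)| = 8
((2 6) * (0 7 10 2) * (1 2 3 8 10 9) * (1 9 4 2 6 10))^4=(0 10 6 2 1 4 8 7 3)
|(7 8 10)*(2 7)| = |(2 7 8 10)| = 4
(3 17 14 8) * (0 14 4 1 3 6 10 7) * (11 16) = [14, 3, 2, 17, 1, 5, 10, 0, 6, 9, 7, 16, 12, 13, 8, 15, 11, 4] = (0 14 8 6 10 7)(1 3 17 4)(11 16)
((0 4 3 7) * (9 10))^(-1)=(0 7 3 4)(9 10)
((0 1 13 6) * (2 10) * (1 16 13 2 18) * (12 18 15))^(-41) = (0 6 13 16)(1 2 10 15 12 18)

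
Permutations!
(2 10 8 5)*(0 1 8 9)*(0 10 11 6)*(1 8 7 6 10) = (0 8 5 2 11 10 9 1 7 6) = [8, 7, 11, 3, 4, 2, 0, 6, 5, 1, 9, 10]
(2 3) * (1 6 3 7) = (1 6 3 2 7) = [0, 6, 7, 2, 4, 5, 3, 1]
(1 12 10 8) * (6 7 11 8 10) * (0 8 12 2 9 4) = (0 8 1 2 9 4)(6 7 11 12) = [8, 2, 9, 3, 0, 5, 7, 11, 1, 4, 10, 12, 6]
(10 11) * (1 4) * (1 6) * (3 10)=(1 4 6)(3 10 11)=[0, 4, 2, 10, 6, 5, 1, 7, 8, 9, 11, 3]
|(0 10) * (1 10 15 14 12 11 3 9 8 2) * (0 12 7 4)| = |(0 15 14 7 4)(1 10 12 11 3 9 8 2)| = 40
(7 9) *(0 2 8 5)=(0 2 8 5)(7 9)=[2, 1, 8, 3, 4, 0, 6, 9, 5, 7]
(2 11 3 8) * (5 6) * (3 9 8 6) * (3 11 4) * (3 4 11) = (2 11 9 8)(3 6 5) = [0, 1, 11, 6, 4, 3, 5, 7, 2, 8, 10, 9]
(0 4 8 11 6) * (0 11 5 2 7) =[4, 1, 7, 3, 8, 2, 11, 0, 5, 9, 10, 6] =(0 4 8 5 2 7)(6 11)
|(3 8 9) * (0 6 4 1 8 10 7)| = 9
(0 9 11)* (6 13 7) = (0 9 11)(6 13 7) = [9, 1, 2, 3, 4, 5, 13, 6, 8, 11, 10, 0, 12, 7]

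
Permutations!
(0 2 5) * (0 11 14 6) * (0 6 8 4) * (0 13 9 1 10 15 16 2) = [0, 10, 5, 3, 13, 11, 6, 7, 4, 1, 15, 14, 12, 9, 8, 16, 2] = (1 10 15 16 2 5 11 14 8 4 13 9)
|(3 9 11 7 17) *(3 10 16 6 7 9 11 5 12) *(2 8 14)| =15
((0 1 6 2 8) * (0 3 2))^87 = (8)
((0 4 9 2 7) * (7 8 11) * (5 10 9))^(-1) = ((0 4 5 10 9 2 8 11 7))^(-1) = (0 7 11 8 2 9 10 5 4)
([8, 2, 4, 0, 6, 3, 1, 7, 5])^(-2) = (0 5)(1 4)(2 6)(3 8)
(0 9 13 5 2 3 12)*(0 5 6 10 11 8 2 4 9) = [0, 1, 3, 12, 9, 4, 10, 7, 2, 13, 11, 8, 5, 6] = (2 3 12 5 4 9 13 6 10 11 8)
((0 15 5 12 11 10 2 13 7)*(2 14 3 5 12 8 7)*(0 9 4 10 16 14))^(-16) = ((0 15 12 11 16 14 3 5 8 7 9 4 10)(2 13))^(-16) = (0 9 5 16 15 4 8 14 12 10 7 3 11)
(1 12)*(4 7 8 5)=[0, 12, 2, 3, 7, 4, 6, 8, 5, 9, 10, 11, 1]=(1 12)(4 7 8 5)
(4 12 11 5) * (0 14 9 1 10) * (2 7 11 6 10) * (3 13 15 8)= (0 14 9 1 2 7 11 5 4 12 6 10)(3 13 15 8)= [14, 2, 7, 13, 12, 4, 10, 11, 3, 1, 0, 5, 6, 15, 9, 8]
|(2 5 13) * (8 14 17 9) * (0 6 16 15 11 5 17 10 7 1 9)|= 18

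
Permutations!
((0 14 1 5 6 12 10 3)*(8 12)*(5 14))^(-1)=((0 5 6 8 12 10 3)(1 14))^(-1)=(0 3 10 12 8 6 5)(1 14)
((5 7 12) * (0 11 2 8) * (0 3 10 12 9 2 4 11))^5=((2 8 3 10 12 5 7 9)(4 11))^5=(2 5 3 9 12 8 7 10)(4 11)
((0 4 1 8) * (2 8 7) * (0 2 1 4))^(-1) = (1 7)(2 8)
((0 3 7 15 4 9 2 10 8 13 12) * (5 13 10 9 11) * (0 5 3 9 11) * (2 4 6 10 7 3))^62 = (0 4 9)(5 12 13)(6 8 15 10 7)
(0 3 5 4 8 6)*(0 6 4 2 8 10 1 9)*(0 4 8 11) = (0 3 5 2 11)(1 9 4 10) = [3, 9, 11, 5, 10, 2, 6, 7, 8, 4, 1, 0]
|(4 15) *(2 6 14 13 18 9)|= 6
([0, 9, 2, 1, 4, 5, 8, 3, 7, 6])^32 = (1 6 7)(3 9 8)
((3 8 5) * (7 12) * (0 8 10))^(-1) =(0 10 3 5 8)(7 12) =((0 8 5 3 10)(7 12))^(-1)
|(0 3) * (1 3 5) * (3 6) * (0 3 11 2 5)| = 5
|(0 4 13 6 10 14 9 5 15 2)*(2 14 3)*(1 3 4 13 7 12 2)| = |(0 13 6 10 4 7 12 2)(1 3)(5 15 14 9)| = 8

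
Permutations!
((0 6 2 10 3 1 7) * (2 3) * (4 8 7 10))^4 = ((0 6 3 1 10 2 4 8 7))^4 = (0 10 7 1 8 3 4 6 2)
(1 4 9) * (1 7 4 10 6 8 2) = [0, 10, 1, 3, 9, 5, 8, 4, 2, 7, 6] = (1 10 6 8 2)(4 9 7)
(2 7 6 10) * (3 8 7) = [0, 1, 3, 8, 4, 5, 10, 6, 7, 9, 2] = (2 3 8 7 6 10)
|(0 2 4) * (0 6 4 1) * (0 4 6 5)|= 5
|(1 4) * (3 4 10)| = 4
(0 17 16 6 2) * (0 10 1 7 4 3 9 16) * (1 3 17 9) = (0 9 16 6 2 10 3 1 7 4 17) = [9, 7, 10, 1, 17, 5, 2, 4, 8, 16, 3, 11, 12, 13, 14, 15, 6, 0]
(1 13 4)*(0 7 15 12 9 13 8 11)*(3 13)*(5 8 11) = [7, 11, 2, 13, 1, 8, 6, 15, 5, 3, 10, 0, 9, 4, 14, 12] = (0 7 15 12 9 3 13 4 1 11)(5 8)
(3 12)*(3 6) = (3 12 6) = [0, 1, 2, 12, 4, 5, 3, 7, 8, 9, 10, 11, 6]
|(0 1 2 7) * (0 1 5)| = 6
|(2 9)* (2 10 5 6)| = |(2 9 10 5 6)| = 5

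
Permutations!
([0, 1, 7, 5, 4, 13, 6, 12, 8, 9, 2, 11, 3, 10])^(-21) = [0, 1, 2, 3, 4, 5, 6, 7, 8, 9, 10, 11, 12, 13]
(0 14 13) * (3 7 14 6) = (0 6 3 7 14 13) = [6, 1, 2, 7, 4, 5, 3, 14, 8, 9, 10, 11, 12, 0, 13]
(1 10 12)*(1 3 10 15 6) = (1 15 6)(3 10 12) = [0, 15, 2, 10, 4, 5, 1, 7, 8, 9, 12, 11, 3, 13, 14, 6]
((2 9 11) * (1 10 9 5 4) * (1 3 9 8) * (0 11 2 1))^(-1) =((0 11 1 10 8)(2 5 4 3 9))^(-1) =(0 8 10 1 11)(2 9 3 4 5)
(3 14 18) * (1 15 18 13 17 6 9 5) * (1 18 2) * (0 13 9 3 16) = (0 13 17 6 3 14 9 5 18 16)(1 15 2) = [13, 15, 1, 14, 4, 18, 3, 7, 8, 5, 10, 11, 12, 17, 9, 2, 0, 6, 16]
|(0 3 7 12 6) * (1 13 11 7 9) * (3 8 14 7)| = 30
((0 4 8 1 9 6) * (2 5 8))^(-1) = (0 6 9 1 8 5 2 4)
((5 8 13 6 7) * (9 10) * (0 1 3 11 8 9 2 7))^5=((0 1 3 11 8 13 6)(2 7 5 9 10))^5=(0 13 11 1 6 8 3)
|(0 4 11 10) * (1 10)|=5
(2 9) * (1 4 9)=(1 4 9 2)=[0, 4, 1, 3, 9, 5, 6, 7, 8, 2]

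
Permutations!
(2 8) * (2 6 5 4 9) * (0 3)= (0 3)(2 8 6 5 4 9)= [3, 1, 8, 0, 9, 4, 5, 7, 6, 2]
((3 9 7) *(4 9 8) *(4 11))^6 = ((3 8 11 4 9 7))^6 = (11)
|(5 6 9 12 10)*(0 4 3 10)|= |(0 4 3 10 5 6 9 12)|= 8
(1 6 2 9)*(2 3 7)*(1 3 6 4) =[0, 4, 9, 7, 1, 5, 6, 2, 8, 3] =(1 4)(2 9 3 7)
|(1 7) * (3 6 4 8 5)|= |(1 7)(3 6 4 8 5)|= 10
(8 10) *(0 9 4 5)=[9, 1, 2, 3, 5, 0, 6, 7, 10, 4, 8]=(0 9 4 5)(8 10)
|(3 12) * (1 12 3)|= |(1 12)|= 2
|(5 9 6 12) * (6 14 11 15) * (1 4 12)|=9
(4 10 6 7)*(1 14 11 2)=(1 14 11 2)(4 10 6 7)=[0, 14, 1, 3, 10, 5, 7, 4, 8, 9, 6, 2, 12, 13, 11]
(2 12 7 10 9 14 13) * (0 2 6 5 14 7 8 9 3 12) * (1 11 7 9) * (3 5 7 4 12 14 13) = (0 2)(1 11 4 12 8)(3 14)(5 13 6 7 10) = [2, 11, 0, 14, 12, 13, 7, 10, 1, 9, 5, 4, 8, 6, 3]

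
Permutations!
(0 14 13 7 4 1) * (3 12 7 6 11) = [14, 0, 2, 12, 1, 5, 11, 4, 8, 9, 10, 3, 7, 6, 13] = (0 14 13 6 11 3 12 7 4 1)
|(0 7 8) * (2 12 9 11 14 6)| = |(0 7 8)(2 12 9 11 14 6)| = 6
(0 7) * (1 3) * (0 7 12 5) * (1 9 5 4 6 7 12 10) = (0 10 1 3 9 5)(4 6 7 12) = [10, 3, 2, 9, 6, 0, 7, 12, 8, 5, 1, 11, 4]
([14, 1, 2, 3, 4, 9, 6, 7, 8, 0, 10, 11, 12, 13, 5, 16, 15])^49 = (0 14 5 9)(15 16)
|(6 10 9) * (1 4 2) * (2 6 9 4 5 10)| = 6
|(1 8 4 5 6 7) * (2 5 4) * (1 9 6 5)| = |(1 8 2)(6 7 9)| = 3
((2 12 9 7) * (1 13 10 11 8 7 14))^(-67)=(1 11 2 14 10 7 9 13 8 12)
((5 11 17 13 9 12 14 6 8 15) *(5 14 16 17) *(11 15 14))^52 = ((5 15 11)(6 8 14)(9 12 16 17 13))^52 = (5 15 11)(6 8 14)(9 16 13 12 17)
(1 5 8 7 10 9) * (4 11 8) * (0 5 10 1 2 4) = [5, 10, 4, 3, 11, 0, 6, 1, 7, 2, 9, 8] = (0 5)(1 10 9 2 4 11 8 7)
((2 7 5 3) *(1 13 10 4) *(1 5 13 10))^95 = ((1 10 4 5 3 2 7 13))^95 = (1 13 7 2 3 5 4 10)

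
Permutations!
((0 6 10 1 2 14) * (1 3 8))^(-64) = (14) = ((0 6 10 3 8 1 2 14))^(-64)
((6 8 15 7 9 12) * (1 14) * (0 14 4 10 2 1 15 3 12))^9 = (0 9 7 15 14)(1 4 10 2)(3 12 6 8)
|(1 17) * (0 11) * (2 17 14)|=4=|(0 11)(1 14 2 17)|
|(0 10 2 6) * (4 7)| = |(0 10 2 6)(4 7)| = 4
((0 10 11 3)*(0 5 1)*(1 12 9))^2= ((0 10 11 3 5 12 9 1))^2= (0 11 5 9)(1 10 3 12)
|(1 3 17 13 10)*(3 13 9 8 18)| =|(1 13 10)(3 17 9 8 18)| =15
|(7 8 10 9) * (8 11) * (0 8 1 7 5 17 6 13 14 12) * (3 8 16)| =|(0 16 3 8 10 9 5 17 6 13 14 12)(1 7 11)| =12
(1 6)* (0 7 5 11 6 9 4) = (0 7 5 11 6 1 9 4) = [7, 9, 2, 3, 0, 11, 1, 5, 8, 4, 10, 6]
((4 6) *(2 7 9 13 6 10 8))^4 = (2 6)(4 7)(8 13)(9 10)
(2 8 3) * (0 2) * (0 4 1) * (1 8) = (0 2 1)(3 4 8) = [2, 0, 1, 4, 8, 5, 6, 7, 3]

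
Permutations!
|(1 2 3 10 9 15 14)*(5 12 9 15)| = 6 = |(1 2 3 10 15 14)(5 12 9)|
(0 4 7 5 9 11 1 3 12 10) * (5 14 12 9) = [4, 3, 2, 9, 7, 5, 6, 14, 8, 11, 0, 1, 10, 13, 12] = (0 4 7 14 12 10)(1 3 9 11)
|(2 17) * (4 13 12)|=|(2 17)(4 13 12)|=6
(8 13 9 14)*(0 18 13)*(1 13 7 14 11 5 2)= (0 18 7 14 8)(1 13 9 11 5 2)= [18, 13, 1, 3, 4, 2, 6, 14, 0, 11, 10, 5, 12, 9, 8, 15, 16, 17, 7]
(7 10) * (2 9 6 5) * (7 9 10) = (2 10 9 6 5) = [0, 1, 10, 3, 4, 2, 5, 7, 8, 6, 9]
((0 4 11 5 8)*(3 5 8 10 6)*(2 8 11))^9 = (11)(0 4 2 8)(3 5 10 6)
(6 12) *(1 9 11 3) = (1 9 11 3)(6 12) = [0, 9, 2, 1, 4, 5, 12, 7, 8, 11, 10, 3, 6]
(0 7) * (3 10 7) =(0 3 10 7) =[3, 1, 2, 10, 4, 5, 6, 0, 8, 9, 7]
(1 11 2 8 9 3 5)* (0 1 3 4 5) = (0 1 11 2 8 9 4 5 3) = [1, 11, 8, 0, 5, 3, 6, 7, 9, 4, 10, 2]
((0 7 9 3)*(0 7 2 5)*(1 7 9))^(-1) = ((0 2 5)(1 7)(3 9))^(-1) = (0 5 2)(1 7)(3 9)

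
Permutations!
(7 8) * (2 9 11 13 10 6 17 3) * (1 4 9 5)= (1 4 9 11 13 10 6 17 3 2 5)(7 8)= [0, 4, 5, 2, 9, 1, 17, 8, 7, 11, 6, 13, 12, 10, 14, 15, 16, 3]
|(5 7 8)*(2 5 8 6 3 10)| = 6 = |(2 5 7 6 3 10)|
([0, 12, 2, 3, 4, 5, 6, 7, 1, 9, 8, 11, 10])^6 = (1 10)(8 12)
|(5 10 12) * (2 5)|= 4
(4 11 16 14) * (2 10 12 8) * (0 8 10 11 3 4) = (0 8 2 11 16 14)(3 4)(10 12) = [8, 1, 11, 4, 3, 5, 6, 7, 2, 9, 12, 16, 10, 13, 0, 15, 14]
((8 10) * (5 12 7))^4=(5 12 7)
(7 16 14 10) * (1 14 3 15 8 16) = (1 14 10 7)(3 15 8 16) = [0, 14, 2, 15, 4, 5, 6, 1, 16, 9, 7, 11, 12, 13, 10, 8, 3]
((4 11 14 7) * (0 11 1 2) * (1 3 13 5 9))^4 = ((0 11 14 7 4 3 13 5 9 1 2))^4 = (0 4 9 11 3 1 14 13 2 7 5)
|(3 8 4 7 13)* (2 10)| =|(2 10)(3 8 4 7 13)| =10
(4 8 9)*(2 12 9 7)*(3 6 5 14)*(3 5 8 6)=(2 12 9 4 6 8 7)(5 14)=[0, 1, 12, 3, 6, 14, 8, 2, 7, 4, 10, 11, 9, 13, 5]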